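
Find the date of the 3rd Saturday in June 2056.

The first Saturday of June 2056 is June 3.
The 3rd Saturday is 2 weeks later: 3 + 14 = 17.

17 June 2056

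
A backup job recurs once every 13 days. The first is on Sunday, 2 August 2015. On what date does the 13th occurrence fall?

The 13th occurrence is 12 intervals after the first: 12 × 13 = 156 days after 2 August 2015.
August has 31 days — 29 days to the end of August leaves 127.
September has 30 days (97 left).
October has 31 days (66 left).
November has 30 days (36 left).
December has 31 days (5 left).
5 days into January → 5 January 2016.

5 January 2016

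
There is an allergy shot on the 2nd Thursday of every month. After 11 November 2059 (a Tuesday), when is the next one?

13 November 2059

November 2059 starts on a Saturday; its first Thursday is the 6th, so the 2nd Thursday is the 13th — 13 November 2059.
13 November 2059 is after 11 November 2059, so that is the next one.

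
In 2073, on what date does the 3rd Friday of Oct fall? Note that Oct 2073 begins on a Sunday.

Oct 20, 2073

Oct 2073 begins on a Sunday, so the first Friday is Oct 6 (5 days later).
The 3rd Friday is 2 weeks later: 6 + 14 = 20.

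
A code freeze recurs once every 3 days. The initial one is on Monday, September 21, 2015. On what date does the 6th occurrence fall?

The 6th occurrence is 5 intervals after the first: 5 × 3 = 15 days after September 21, 2015.
September has 30 days — 9 days to the end of September leaves 6.
6 days into October → October 6, 2015.

October 6, 2015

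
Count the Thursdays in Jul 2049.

Jul 1, 2049 is a Thursday; the first Thursday on or after it is Jul 1, 2049.
From Jul 1, 2049 to Jul 31, 2049 is 31 − 1 = 30 days.
30 ÷ 7 = 4 full weeks with remainder 2, so 4 more Thursdays after the first → 5.

5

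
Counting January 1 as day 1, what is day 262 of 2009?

Jan has 31 days (262 − 31 = 231 remain).
Feb has 28 days (231 − 28 = 203 remain).
Mar has 31 days (203 − 31 = 172 remain).
Apr has 30 days (172 − 30 = 142 remain).
May has 31 days (142 − 31 = 111 remain).
Jun has 30 days (111 − 30 = 81 remain).
Jul has 31 days (81 − 31 = 50 remain).
Aug has 31 days (50 − 31 = 19 remain).
19 into Sep → Sep 19.

Sep 19, 2009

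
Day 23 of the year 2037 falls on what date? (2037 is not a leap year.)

23 into Jan → Jan 23.

Jan 23, 2037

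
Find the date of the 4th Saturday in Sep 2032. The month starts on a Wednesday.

Sep 2032 begins on a Wednesday, so the first Saturday is Sep 4 (3 days later).
The 4th Saturday is 3 weeks later: 4 + 21 = 25.

Sep 25, 2032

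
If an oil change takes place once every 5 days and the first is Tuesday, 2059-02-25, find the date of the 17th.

2059-05-16

The 17th occurrence is 16 intervals after the first: 16 × 5 = 80 days after 2059-02-25.
February has 28 days — 3 days to the end of February leaves 77.
March has 31 days (46 left).
April has 30 days (16 left).
16 days into May → 2059-05-16.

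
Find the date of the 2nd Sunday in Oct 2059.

Oct 2059 begins on a Wednesday, so the first Sunday is Oct 5 (4 days later).
The 2nd Sunday is 1 weeks later: 5 + 7 = 12.

Oct 12, 2059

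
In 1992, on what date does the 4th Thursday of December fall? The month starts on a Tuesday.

December 1992 begins on a Tuesday, so the first Thursday is December 3 (2 days later).
The 4th Thursday is 3 weeks later: 3 + 21 = 24.

1992-12-24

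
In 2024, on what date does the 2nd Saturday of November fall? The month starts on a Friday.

9 November 2024

November 2024 begins on a Friday, so the first Saturday is November 2 (1 day later).
The 2nd Saturday is 1 weeks later: 2 + 7 = 9.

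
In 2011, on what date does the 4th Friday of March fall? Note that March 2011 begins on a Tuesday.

March 2011 begins on a Tuesday, so the first Friday is March 4 (3 days later).
The 4th Friday is 3 weeks later: 4 + 21 = 25.

March 25, 2011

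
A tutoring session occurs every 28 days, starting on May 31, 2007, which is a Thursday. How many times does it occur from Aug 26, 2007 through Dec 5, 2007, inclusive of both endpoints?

Occurrences land 28·i days after May 31, 2007 for i = 0, 1, 2, …
Aug 26, 2007 is 87 days after the start; 87 ÷ 28 = 3 remainder 3; since the remainder is 3, round up to i = 4. First occurrence in the window: #5 on Sep 20, 2007 (4×28 = 112 days in).
Dec 5, 2007 is 188 days after the start; 188 ÷ 28 = 6 remainder 20. Last occurrence in the window: #7 on Nov 15, 2007.
Occurrences #5 through #7: 3 in total.

3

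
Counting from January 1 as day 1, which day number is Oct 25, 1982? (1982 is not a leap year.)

Days in months before Oct: 31 + 28 + 31 + 30 + 31 + 30 + 31 + 31 + 30 = 273.
Plus 25 days into Oct → day 298.

298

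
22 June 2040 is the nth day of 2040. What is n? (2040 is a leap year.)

174

Days in months before June: 31 + 29 + 31 + 30 + 31 = 152.
Plus 22 days into June → day 174.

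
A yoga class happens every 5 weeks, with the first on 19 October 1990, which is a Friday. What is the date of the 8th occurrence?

The 8th occurrence is 7 intervals after the first: 7 × 35 = 245 days after 19 October 1990.
October has 31 days — 12 days to the end of October leaves 233.
November has 30 days (203 left).
December has 31 days (172 left).
January has 31 days (141 left).
February has 28 days (113 left).
March has 31 days (82 left).
April has 30 days (52 left).
May has 31 days (21 left).
21 days into June → 21 June 1991.

21 June 1991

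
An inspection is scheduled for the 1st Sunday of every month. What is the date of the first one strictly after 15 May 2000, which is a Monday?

4 June 2000

May 2000 starts on a Monday, so its 1st Sunday is 7 May 2000 (6 days in).
That is not after 15 May 2000, so look at June 2000.
June 2000 starts on a Thursday, so its 1st Sunday is 4 June 2000 (3 days in).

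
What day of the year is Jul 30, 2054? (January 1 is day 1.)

Days in months before Jul: 31 + 28 + 31 + 30 + 31 + 30 = 181.
Plus 30 days into Jul → day 211.

211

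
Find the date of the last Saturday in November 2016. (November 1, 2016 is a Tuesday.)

November 2016 begins on a Tuesday, so the first Saturday is November 5 (4 days later).
November 2016 has 30 days. Adding weeks: 5, 12, 19, 26 — the last one ≤ 30 is the 26th.

November 26, 2016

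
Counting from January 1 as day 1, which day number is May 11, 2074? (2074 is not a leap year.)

Days in months before May: 31 + 28 + 31 + 30 = 120.
Plus 11 days into May → day 131.

131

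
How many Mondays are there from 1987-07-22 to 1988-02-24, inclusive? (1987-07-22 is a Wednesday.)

31

1987-07-22 is a Wednesday; the first Monday on or after it is 1987-07-27 (5 days later).
From 1987-07-27 to 1988-02-24: 4 + 31 + 30 + 31 + 30 + 31 + 31 + 24 = 212 days (rest of July, August, September, October, November, December, January, February).
212 ÷ 7 = 30 full weeks with remainder 2, so 30 more Mondays after the first → 31.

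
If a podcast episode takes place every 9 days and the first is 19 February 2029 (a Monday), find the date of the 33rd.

4 December 2029

The 33rd occurrence is 32 intervals after the first: 32 × 9 = 288 days after 19 February 2029.
February has 28 days — 9 days to the end of February leaves 279.
March has 31 days (248 left).
April has 30 days (218 left).
May has 31 days (187 left).
June has 30 days (157 left).
July has 31 days (126 left).
August has 31 days (95 left).
September has 30 days (65 left).
October has 31 days (34 left).
November has 30 days (4 left).
4 days into December → 4 December 2029.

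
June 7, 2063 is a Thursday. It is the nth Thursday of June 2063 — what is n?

1st

Day 7 falls in week ⌈7/7⌉ of the month.
Days 1–7 hold the 1st Thursday, 8–14 the 2nd, 15–21 the 3rd, 22–28 the 4th, 29–31 the 5th.
7 is in the range for the 1st.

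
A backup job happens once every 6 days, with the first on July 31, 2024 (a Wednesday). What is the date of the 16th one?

The 16th occurrence is 15 intervals after the first: 15 × 6 = 90 days after July 31, 2024.
July has 31 days — 0 days to the end of July leaves 90.
August has 31 days (59 left).
September has 30 days (29 left).
29 days into October → October 29, 2024.

October 29, 2024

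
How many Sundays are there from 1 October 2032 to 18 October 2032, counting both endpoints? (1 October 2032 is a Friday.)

1 October 2032 is a Friday; the first Sunday on or after it is 3 October 2032 (2 days later).
From 3 October 2032 to 18 October 2032 is 18 − 3 = 15 days.
15 ÷ 7 = 2 full weeks with remainder 1, so 2 more Sundays after the first → 3.

3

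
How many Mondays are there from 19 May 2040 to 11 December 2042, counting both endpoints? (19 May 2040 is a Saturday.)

134

19 May 2040 is a Saturday; the first Monday on or after it is 21 May 2040 (2 days later).
From 21 May 2040 to 11 December 2042: 224 + 365 + 345 = 934 days (rest of 2040, 2041, to 11 December 2042 in 2042).
934 ÷ 7 = 133 full weeks with remainder 3, so 133 more Mondays after the first → 134.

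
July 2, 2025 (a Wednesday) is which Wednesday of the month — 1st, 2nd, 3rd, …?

1st

Day 2 falls in week ⌈2/7⌉ of the month.
Days 1–7 hold the 1st Wednesday, 8–14 the 2nd, 15–21 the 3rd, 22–28 the 4th, 29–31 the 5th.
2 is in the range for the 1st.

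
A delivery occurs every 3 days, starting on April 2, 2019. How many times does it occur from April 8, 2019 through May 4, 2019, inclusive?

Occurrences land 3·i days after April 2, 2019 for i = 0, 1, 2, …
April 8, 2019 is 6 days after the start; 6 ÷ 3 = 2 remainder 0. First occurrence in the window: #3 on April 8, 2019 (2×3 = 6 days in).
May 4, 2019 is 32 days after the start; 32 ÷ 3 = 10 remainder 2. Last occurrence in the window: #11 on May 2, 2019.
Occurrences #3 through #11: 9 in total.

9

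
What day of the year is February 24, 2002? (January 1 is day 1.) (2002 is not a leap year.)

Days in months before February: 31 = 31.
Plus 24 days into February → day 55.

55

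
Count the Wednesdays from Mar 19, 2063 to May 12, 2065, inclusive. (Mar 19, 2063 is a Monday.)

112

Mar 19, 2063 is a Monday; the first Wednesday on or after it is Mar 21, 2063 (2 days later).
From Mar 21, 2063 to May 12, 2065: 285 + 366 + 132 = 783 days (rest of 2063, 2064, to May 12, 2065 in 2065).
783 ÷ 7 = 111 full weeks with remainder 6, so 111 more Wednesdays after the first → 112.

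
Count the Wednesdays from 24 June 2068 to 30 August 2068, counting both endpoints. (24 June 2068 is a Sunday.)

10

24 June 2068 is a Sunday; the first Wednesday on or after it is 27 June 2068 (3 days later).
From 27 June 2068 to 30 August 2068: 3 + 31 + 30 = 64 days (rest of June, July, August).
64 ÷ 7 = 9 full weeks with remainder 1, so 9 more Wednesdays after the first → 10.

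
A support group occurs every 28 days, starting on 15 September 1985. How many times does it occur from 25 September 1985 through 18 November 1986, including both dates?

15

Occurrences land 28·i days after 15 September 1985 for i = 0, 1, 2, …
25 September 1985 is 10 days after the start; 10 ÷ 28 = 0 remainder 10; since the remainder is 10, round up to i = 1. First occurrence in the window: #2 on 13 October 1985 (1×28 = 28 days in).
18 November 1986 is 429 days after the start; 429 ÷ 28 = 15 remainder 9. Last occurrence in the window: #16 on 9 November 1986.
Occurrences #2 through #16: 15 in total.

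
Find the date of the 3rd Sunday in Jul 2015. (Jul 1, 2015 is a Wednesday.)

Jul 19, 2015

Jul 2015 begins on a Wednesday, so the first Sunday is Jul 5 (4 days later).
The 3rd Sunday is 2 weeks later: 5 + 14 = 19.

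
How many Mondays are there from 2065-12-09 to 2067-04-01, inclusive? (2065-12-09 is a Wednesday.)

2065-12-09 is a Wednesday; the first Monday on or after it is 2065-12-14 (5 days later).
From 2065-12-14 to 2067-04-01: 17 + 365 + 91 = 473 days (rest of 2065, 2066, to 2067-04-01 in 2067).
473 ÷ 7 = 67 full weeks with remainder 4, so 67 more Mondays after the first → 68.

68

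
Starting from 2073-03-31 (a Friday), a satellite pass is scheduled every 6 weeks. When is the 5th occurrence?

2073-09-15

The 5th occurrence is 4 intervals after the first: 4 × 42 = 168 days after 2073-03-31.
March has 31 days — 0 days to the end of March leaves 168.
April has 30 days (138 left).
May has 31 days (107 left).
June has 30 days (77 left).
July has 31 days (46 left).
August has 31 days (15 left).
15 days into September → 2073-09-15.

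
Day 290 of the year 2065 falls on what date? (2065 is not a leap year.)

January has 31 days (290 − 31 = 259 remain).
February has 28 days (259 − 28 = 231 remain).
March has 31 days (231 − 31 = 200 remain).
April has 30 days (200 − 30 = 170 remain).
May has 31 days (170 − 31 = 139 remain).
June has 30 days (139 − 30 = 109 remain).
July has 31 days (109 − 31 = 78 remain).
August has 31 days (78 − 31 = 47 remain).
September has 30 days (47 − 30 = 17 remain).
17 into October → October 17.

17 October 2065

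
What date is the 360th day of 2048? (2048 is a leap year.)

January has 31 days (360 − 31 = 329 remain).
February has 29 days (329 − 29 = 300 remain).
March has 31 days (300 − 31 = 269 remain).
April has 30 days (269 − 30 = 239 remain).
May has 31 days (239 − 31 = 208 remain).
June has 30 days (208 − 30 = 178 remain).
July has 31 days (178 − 31 = 147 remain).
August has 31 days (147 − 31 = 116 remain).
September has 30 days (116 − 30 = 86 remain).
October has 31 days (86 − 31 = 55 remain).
November has 30 days (55 − 30 = 25 remain).
25 into December → December 25.

December 25, 2048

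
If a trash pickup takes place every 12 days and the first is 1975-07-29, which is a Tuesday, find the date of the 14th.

The 14th occurrence is 13 intervals after the first: 13 × 12 = 156 days after 1975-07-29.
July has 31 days — 2 days to the end of July leaves 154.
August has 31 days (123 left).
September has 30 days (93 left).
October has 31 days (62 left).
November has 30 days (32 left).
December has 31 days (1 left).
1 day into January → 1976-01-01.

1976-01-01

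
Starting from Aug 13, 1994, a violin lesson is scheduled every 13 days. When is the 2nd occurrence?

Aug 26, 1994

The 2nd occurrence is 1 interval after the first: 1 × 13 = 13 days after Aug 13, 1994.
13 days later is Aug 26, 1994.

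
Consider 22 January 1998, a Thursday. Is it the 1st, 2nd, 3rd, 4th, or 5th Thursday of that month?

4th

Day 22 falls in week ⌈22/7⌉ of the month.
Days 1–7 hold the 1st Thursday, 8–14 the 2nd, 15–21 the 3rd, 22–28 the 4th, 29–31 the 5th.
22 is in the range for the 4th.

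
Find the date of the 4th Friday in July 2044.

2044-07-22

July 2044 begins on a Friday, so the first Friday is July 1.
The 4th Friday is 3 weeks later: 1 + 21 = 22.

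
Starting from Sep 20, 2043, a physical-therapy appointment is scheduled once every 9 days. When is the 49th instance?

The 49th occurrence is 48 intervals after the first: 48 × 9 = 432 days after Sep 20, 2043.
Sep has 30 days — 10 days to the end of Sep leaves 422.
From end of Sep to end of 2043 is 92 days (330 left).
Jan has 31 days (299 left).
Feb has 29 days (270 left).
Mar has 31 days (239 left).
Apr has 30 days (209 left).
May has 31 days (178 left).
Jun has 30 days (148 left).
Jul has 31 days (117 left).
Aug has 31 days (86 left).
Sep has 30 days (56 left).
Oct has 31 days (25 left).
25 days into Nov → Nov 25, 2044.

Nov 25, 2044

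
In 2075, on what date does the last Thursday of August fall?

The first Thursday of August 2075 is August 1.
August 2075 has 31 days. Adding weeks: 1, 8, 15, 22, 29 — the last one ≤ 31 is the 29th.

29 August 2075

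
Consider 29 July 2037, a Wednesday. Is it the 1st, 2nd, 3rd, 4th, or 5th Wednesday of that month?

Day 29 falls in week ⌈29/7⌉ of the month.
Days 1–7 hold the 1st Wednesday, 8–14 the 2nd, 15–21 the 3rd, 22–28 the 4th, 29–31 the 5th.
29 is in the range for the 5th.

5th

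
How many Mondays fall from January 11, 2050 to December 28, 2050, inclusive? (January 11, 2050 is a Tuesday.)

January 11, 2050 is a Tuesday; the first Monday on or after it is January 17, 2050 (6 days later).
From January 17, 2050 to December 28, 2050: 14 + 28 + 31 + 30 + 31 + 30 + 31 + 31 + 30 + 31 + 30 + 28 = 345 days (rest of January, February, March, April, May, June, July, August, September, October, November, December).
345 ÷ 7 = 49 full weeks with remainder 2, so 49 more Mondays after the first → 50.

50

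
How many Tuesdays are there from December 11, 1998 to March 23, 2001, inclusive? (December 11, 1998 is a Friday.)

December 11, 1998 is a Friday; the first Tuesday on or after it is December 15, 1998 (4 days later).
From December 15, 1998 to March 23, 2001: 16 + 365 + 366 + 82 = 829 days (rest of 1998, 1999, 2000, to March 23, 2001 in 2001).
829 ÷ 7 = 118 full weeks with remainder 3, so 118 more Tuesdays after the first → 119.

119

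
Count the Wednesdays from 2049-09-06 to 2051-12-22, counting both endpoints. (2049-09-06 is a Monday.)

2049-09-06 is a Monday; the first Wednesday on or after it is 2049-09-08 (2 days later).
From 2049-09-08 to 2051-12-22: 114 + 365 + 356 = 835 days (rest of 2049, 2050, to 2051-12-22 in 2051).
835 ÷ 7 = 119 full weeks with remainder 2, so 119 more Wednesdays after the first → 120.

120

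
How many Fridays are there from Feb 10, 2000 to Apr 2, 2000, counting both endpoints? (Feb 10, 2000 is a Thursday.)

Feb 10, 2000 is a Thursday; the first Friday on or after it is Feb 11, 2000 (1 day later).
From Feb 11, 2000 to Apr 2, 2000: 18 + 31 + 2 = 51 days (rest of Feb, Mar, Apr).
51 ÷ 7 = 7 full weeks with remainder 2, so 7 more Fridays after the first → 8.

8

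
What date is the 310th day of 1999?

January has 31 days (310 − 31 = 279 remain).
February has 28 days (279 − 28 = 251 remain).
March has 31 days (251 − 31 = 220 remain).
April has 30 days (220 − 30 = 190 remain).
May has 31 days (190 − 31 = 159 remain).
June has 30 days (159 − 30 = 129 remain).
July has 31 days (129 − 31 = 98 remain).
August has 31 days (98 − 31 = 67 remain).
September has 30 days (67 − 30 = 37 remain).
October has 31 days (37 − 31 = 6 remain).
6 into November → November 6.

November 6, 1999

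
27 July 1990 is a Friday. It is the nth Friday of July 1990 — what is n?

Day 27 falls in week ⌈27/7⌉ of the month.
Days 1–7 hold the 1st Friday, 8–14 the 2nd, 15–21 the 3rd, 22–28 the 4th, 29–31 the 5th.
27 is in the range for the 4th.

4th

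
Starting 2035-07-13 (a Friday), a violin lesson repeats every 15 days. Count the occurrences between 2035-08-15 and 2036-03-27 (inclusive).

Occurrences land 15·i days after 2035-07-13 for i = 0, 1, 2, …
2035-08-15 is 33 days after the start; 33 ÷ 15 = 2 remainder 3; since the remainder is 3, round up to i = 3. First occurrence in the window: #4 on 2035-08-27 (3×15 = 45 days in).
2036-03-27 is 258 days after the start; 258 ÷ 15 = 17 remainder 3. Last occurrence in the window: #18 on 2036-03-24.
Occurrences #4 through #18: 15 in total.

15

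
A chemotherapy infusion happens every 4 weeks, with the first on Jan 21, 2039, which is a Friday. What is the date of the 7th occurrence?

Jul 8, 2039

The 7th occurrence is 6 intervals after the first: 6 × 28 = 168 days after Jan 21, 2039.
Jan has 31 days — 10 days to the end of Jan leaves 158.
Feb has 28 days (130 left).
Mar has 31 days (99 left).
Apr has 30 days (69 left).
May has 31 days (38 left).
Jun has 30 days (8 left).
8 days into Jul → Jul 8, 2039.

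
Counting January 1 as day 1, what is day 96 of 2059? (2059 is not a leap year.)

January has 31 days (96 − 31 = 65 remain).
February has 28 days (65 − 28 = 37 remain).
March has 31 days (37 − 31 = 6 remain).
6 into April → April 6.

6 April 2059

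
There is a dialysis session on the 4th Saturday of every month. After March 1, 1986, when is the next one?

March 1986 starts on a Saturday; its first Saturday is the 1st, so the 4th Saturday is the 22nd — March 22, 1986.
March 22, 1986 is after March 1, 1986, so that is the next one.

March 22, 1986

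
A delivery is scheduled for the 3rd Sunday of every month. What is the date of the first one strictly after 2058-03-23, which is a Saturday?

2058-04-21

March 2058 starts on a Friday; its first Sunday is the 3rd, so the 3rd Sunday is the 17th — 2058-03-17.
That is not after 2058-03-23, so look at April 2058.
April 2058 starts on a Monday; its first Sunday is the 7th, so the 3rd Sunday is the 21st — 2058-04-21.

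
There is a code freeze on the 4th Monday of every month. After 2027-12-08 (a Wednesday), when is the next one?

2027-12-27

December 2027 starts on a Wednesday; its first Monday is the 6th, so the 4th Monday is the 27th — 2027-12-27.
2027-12-27 is after 2027-12-08, so that is the next one.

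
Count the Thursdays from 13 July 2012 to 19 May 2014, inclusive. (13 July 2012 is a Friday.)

96

13 July 2012 is a Friday; the first Thursday on or after it is 19 July 2012 (6 days later).
From 19 July 2012 to 19 May 2014: 165 + 365 + 139 = 669 days (rest of 2012, 2013, to 19 May 2014 in 2014).
669 ÷ 7 = 95 full weeks with remainder 4, so 95 more Thursdays after the first → 96.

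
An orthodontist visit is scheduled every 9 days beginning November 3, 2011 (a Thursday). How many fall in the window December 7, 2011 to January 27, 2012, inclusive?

Occurrences land 9·i days after November 3, 2011 for i = 0, 1, 2, …
December 7, 2011 is 34 days after the start; 34 ÷ 9 = 3 remainder 7; since the remainder is 7, round up to i = 4. First occurrence in the window: #5 on December 9, 2011 (4×9 = 36 days in).
January 27, 2012 is 85 days after the start; 85 ÷ 9 = 9 remainder 4. Last occurrence in the window: #10 on January 23, 2012.
Occurrences #5 through #10: 6 in total.

6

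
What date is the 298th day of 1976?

January has 31 days (298 − 31 = 267 remain).
February has 29 days (267 − 29 = 238 remain).
March has 31 days (238 − 31 = 207 remain).
April has 30 days (207 − 30 = 177 remain).
May has 31 days (177 − 31 = 146 remain).
June has 30 days (146 − 30 = 116 remain).
July has 31 days (116 − 31 = 85 remain).
August has 31 days (85 − 31 = 54 remain).
September has 30 days (54 − 30 = 24 remain).
24 into October → October 24.

24 October 1976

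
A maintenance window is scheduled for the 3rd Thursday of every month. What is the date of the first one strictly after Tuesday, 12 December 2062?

December 2062 starts on a Friday; its first Thursday is the 7th, so the 3rd Thursday is the 21st — 21 December 2062.
21 December 2062 is after 12 December 2062, so that is the next one.

21 December 2062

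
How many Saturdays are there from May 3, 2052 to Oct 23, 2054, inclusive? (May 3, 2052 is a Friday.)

May 3, 2052 is a Friday; the first Saturday on or after it is May 4, 2052 (1 day later).
From May 4, 2052 to Oct 23, 2054: 241 + 365 + 296 = 902 days (rest of 2052, 2053, to Oct 23, 2054 in 2054).
902 ÷ 7 = 128 full weeks with remainder 6, so 128 more Saturdays after the first → 129.

129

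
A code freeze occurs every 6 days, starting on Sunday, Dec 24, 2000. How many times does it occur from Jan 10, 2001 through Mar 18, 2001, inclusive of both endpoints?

12

Occurrences land 6·i days after Dec 24, 2000 for i = 0, 1, 2, …
Jan 10, 2001 is 17 days after the start; 17 ÷ 6 = 2 remainder 5; since the remainder is 5, round up to i = 3. First occurrence in the window: #4 on Jan 11, 2001 (3×6 = 18 days in).
Mar 18, 2001 is 84 days after the start; 84 ÷ 6 = 14 remainder 0. Last occurrence in the window: #15 on Mar 18, 2001.
Occurrences #4 through #15: 12 in total.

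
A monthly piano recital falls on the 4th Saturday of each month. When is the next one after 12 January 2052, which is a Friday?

January 2052 starts on a Monday; its first Saturday is the 6th, so the 4th Saturday is the 27th — 27 January 2052.
27 January 2052 is after 12 January 2052, so that is the next one.

27 January 2052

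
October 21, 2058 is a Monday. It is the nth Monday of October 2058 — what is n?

Day 21 falls in week ⌈21/7⌉ of the month.
Days 1–7 hold the 1st Monday, 8–14 the 2nd, 15–21 the 3rd, 22–28 the 4th, 29–31 the 5th.
21 is in the range for the 3rd.

3rd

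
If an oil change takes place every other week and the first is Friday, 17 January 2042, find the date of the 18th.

12 September 2042

The 18th occurrence is 17 intervals after the first: 17 × 14 = 238 days after 17 January 2042.
January has 31 days — 14 days to the end of January leaves 224.
February has 28 days (196 left).
March has 31 days (165 left).
April has 30 days (135 left).
May has 31 days (104 left).
June has 30 days (74 left).
July has 31 days (43 left).
August has 31 days (12 left).
12 days into September → 12 September 2042.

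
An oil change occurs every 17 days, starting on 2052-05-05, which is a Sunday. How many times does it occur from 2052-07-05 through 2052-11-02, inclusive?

7

Occurrences land 17·i days after 2052-05-05 for i = 0, 1, 2, …
2052-07-05 is 61 days after the start; 61 ÷ 17 = 3 remainder 10; since the remainder is 10, round up to i = 4. First occurrence in the window: #5 on 2052-07-12 (4×17 = 68 days in).
2052-11-02 is 181 days after the start; 181 ÷ 17 = 10 remainder 11. Last occurrence in the window: #11 on 2052-10-22.
Occurrences #5 through #11: 7 in total.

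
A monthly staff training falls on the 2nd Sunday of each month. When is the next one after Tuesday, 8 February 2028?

13 February 2028

February 2028 starts on a Tuesday; its first Sunday is the 6th, so the 2nd Sunday is the 13th — 13 February 2028.
13 February 2028 is after 8 February 2028, so that is the next one.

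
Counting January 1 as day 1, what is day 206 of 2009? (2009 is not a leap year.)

Jul 25, 2009

Jan has 31 days (206 − 31 = 175 remain).
Feb has 28 days (175 − 28 = 147 remain).
Mar has 31 days (147 − 31 = 116 remain).
Apr has 30 days (116 − 30 = 86 remain).
May has 31 days (86 − 31 = 55 remain).
Jun has 30 days (55 − 30 = 25 remain).
25 into Jul → Jul 25.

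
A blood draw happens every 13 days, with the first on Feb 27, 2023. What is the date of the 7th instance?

May 16, 2023

The 7th occurrence is 6 intervals after the first: 6 × 13 = 78 days after Feb 27, 2023.
Feb has 28 days — 1 day to the end of Feb leaves 77.
Mar has 31 days (46 left).
Apr has 30 days (16 left).
16 days into May → May 16, 2023.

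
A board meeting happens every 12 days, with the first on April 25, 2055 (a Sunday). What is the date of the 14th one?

The 14th occurrence is 13 intervals after the first: 13 × 12 = 156 days after April 25, 2055.
April has 30 days — 5 days to the end of April leaves 151.
May has 31 days (120 left).
June has 30 days (90 left).
July has 31 days (59 left).
August has 31 days (28 left).
28 days into September → September 28, 2055.

September 28, 2055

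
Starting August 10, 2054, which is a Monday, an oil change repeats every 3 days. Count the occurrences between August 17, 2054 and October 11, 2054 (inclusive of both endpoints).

Occurrences land 3·i days after August 10, 2054 for i = 0, 1, 2, …
August 17, 2054 is 7 days after the start; 7 ÷ 3 = 2 remainder 1; since the remainder is 1, round up to i = 3. First occurrence in the window: #4 on August 19, 2054 (3×3 = 9 days in).
October 11, 2054 is 62 days after the start; 62 ÷ 3 = 20 remainder 2. Last occurrence in the window: #21 on October 9, 2054.
Occurrences #4 through #21: 18 in total.

18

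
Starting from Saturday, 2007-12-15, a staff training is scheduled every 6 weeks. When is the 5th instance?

2008-05-31

The 5th occurrence is 4 intervals after the first: 4 × 42 = 168 days after 2007-12-15.
December has 31 days — 16 days to the end of December leaves 152.
January has 31 days (121 left).
February has 29 days (92 left).
March has 31 days (61 left).
April has 30 days (31 left).
31 days into May → 2008-05-31.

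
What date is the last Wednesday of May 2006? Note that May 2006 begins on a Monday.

31 May 2006

May 2006 begins on a Monday, so the first Wednesday is May 3 (2 days later).
May 2006 has 31 days. Adding weeks: 3, 10, 17, 24, 31 — the last one ≤ 31 is the 31st.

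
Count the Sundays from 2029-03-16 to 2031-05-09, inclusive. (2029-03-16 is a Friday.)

2029-03-16 is a Friday; the first Sunday on or after it is 2029-03-18 (2 days later).
From 2029-03-18 to 2031-05-09: 288 + 365 + 129 = 782 days (rest of 2029, 2030, to 2031-05-09 in 2031).
782 ÷ 7 = 111 full weeks with remainder 5, so 111 more Sundays after the first → 112.

112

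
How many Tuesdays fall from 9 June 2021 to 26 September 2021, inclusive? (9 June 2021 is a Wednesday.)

15

9 June 2021 is a Wednesday; the first Tuesday on or after it is 15 June 2021 (6 days later).
From 15 June 2021 to 26 September 2021: 15 + 31 + 31 + 26 = 103 days (rest of June, July, August, September).
103 ÷ 7 = 14 full weeks with remainder 5, so 14 more Tuesdays after the first → 15.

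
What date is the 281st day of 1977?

1977-10-08

January has 31 days (281 − 31 = 250 remain).
February has 28 days (250 − 28 = 222 remain).
March has 31 days (222 − 31 = 191 remain).
April has 30 days (191 − 30 = 161 remain).
May has 31 days (161 − 31 = 130 remain).
June has 30 days (130 − 30 = 100 remain).
July has 31 days (100 − 31 = 69 remain).
August has 31 days (69 − 31 = 38 remain).
September has 30 days (38 − 30 = 8 remain).
8 into October → October 8.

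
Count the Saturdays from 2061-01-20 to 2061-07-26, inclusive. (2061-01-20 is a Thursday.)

27

2061-01-20 is a Thursday; the first Saturday on or after it is 2061-01-22 (2 days later).
From 2061-01-22 to 2061-07-26: 9 + 28 + 31 + 30 + 31 + 30 + 26 = 185 days (rest of January, February, March, April, May, June, July).
185 ÷ 7 = 26 full weeks with remainder 3, so 26 more Saturdays after the first → 27.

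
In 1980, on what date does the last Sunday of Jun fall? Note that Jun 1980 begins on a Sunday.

Jun 1980 begins on a Sunday, so the first Sunday is Jun 1.
Jun 1980 has 30 days. Adding weeks: 1, 8, 15, 22, 29 — the last one ≤ 30 is the 29th.

Jun 29, 1980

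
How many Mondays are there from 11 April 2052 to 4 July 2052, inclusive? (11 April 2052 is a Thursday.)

11 April 2052 is a Thursday; the first Monday on or after it is 15 April 2052 (4 days later).
From 15 April 2052 to 4 July 2052: 15 + 31 + 30 + 4 = 80 days (rest of April, May, June, July).
80 ÷ 7 = 11 full weeks with remainder 3, so 11 more Mondays after the first → 12.

12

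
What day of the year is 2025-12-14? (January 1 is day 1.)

Days in months before December: 31 + 28 + 31 + 30 + 31 + 30 + 31 + 31 + 30 + 31 + 30 = 334.
Plus 14 days into December → day 348.

348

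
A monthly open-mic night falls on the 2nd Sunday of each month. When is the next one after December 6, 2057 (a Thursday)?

December 2057 starts on a Saturday; its first Sunday is the 2nd, so the 2nd Sunday is the 9th — December 9, 2057.
December 9, 2057 is after December 6, 2057, so that is the next one.

December 9, 2057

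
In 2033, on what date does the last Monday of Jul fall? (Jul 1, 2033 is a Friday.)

Jul 25, 2033

Jul 2033 begins on a Friday, so the first Monday is Jul 4 (3 days later).
Jul 2033 has 31 days. Adding weeks: 4, 11, 18, 25 — the last one ≤ 31 is the 25th.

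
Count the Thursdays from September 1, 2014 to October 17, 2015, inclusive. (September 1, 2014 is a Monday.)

59

September 1, 2014 is a Monday; the first Thursday on or after it is September 4, 2014 (3 days later).
From September 4, 2014 to October 17, 2015: 118 + 290 = 408 days (rest of 2014, to October 17, 2015 in 2015).
408 ÷ 7 = 58 full weeks with remainder 2, so 58 more Thursdays after the first → 59.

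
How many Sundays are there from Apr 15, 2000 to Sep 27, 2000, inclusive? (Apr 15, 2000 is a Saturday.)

24

Apr 15, 2000 is a Saturday; the first Sunday on or after it is Apr 16, 2000 (1 day later).
From Apr 16, 2000 to Sep 27, 2000: 14 + 31 + 30 + 31 + 31 + 27 = 164 days (rest of Apr, May, Jun, Jul, Aug, Sep).
164 ÷ 7 = 23 full weeks with remainder 3, so 23 more Sundays after the first → 24.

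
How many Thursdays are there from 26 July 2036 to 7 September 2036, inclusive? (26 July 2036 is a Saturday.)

26 July 2036 is a Saturday; the first Thursday on or after it is 31 July 2036 (5 days later).
From 31 July 2036 to 7 September 2036: 0 + 31 + 7 = 38 days (rest of July, August, September).
38 ÷ 7 = 5 full weeks with remainder 3, so 5 more Thursdays after the first → 6.

6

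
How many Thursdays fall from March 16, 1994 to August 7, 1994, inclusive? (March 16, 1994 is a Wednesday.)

March 16, 1994 is a Wednesday; the first Thursday on or after it is March 17, 1994 (1 day later).
From March 17, 1994 to August 7, 1994: 14 + 30 + 31 + 30 + 31 + 7 = 143 days (rest of March, April, May, June, July, August).
143 ÷ 7 = 20 full weeks with remainder 3, so 20 more Thursdays after the first → 21.

21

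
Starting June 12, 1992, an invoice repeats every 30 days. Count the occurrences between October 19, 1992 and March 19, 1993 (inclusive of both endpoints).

Occurrences land 30·i days after June 12, 1992 for i = 0, 1, 2, …
October 19, 1992 is 129 days after the start; 129 ÷ 30 = 4 remainder 9; since the remainder is 9, round up to i = 5. First occurrence in the window: #6 on November 9, 1992 (5×30 = 150 days in).
March 19, 1993 is 280 days after the start; 280 ÷ 30 = 9 remainder 10. Last occurrence in the window: #10 on March 9, 1993.
Occurrences #6 through #10: 5 in total.

5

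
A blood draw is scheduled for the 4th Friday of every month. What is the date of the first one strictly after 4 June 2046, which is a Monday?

June 2046 starts on a Friday; its first Friday is the 1st, so the 4th Friday is the 22nd — 22 June 2046.
22 June 2046 is after 4 June 2046, so that is the next one.

22 June 2046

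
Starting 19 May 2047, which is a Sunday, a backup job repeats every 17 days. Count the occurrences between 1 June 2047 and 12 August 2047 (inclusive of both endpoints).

Occurrences land 17·i days after 19 May 2047 for i = 0, 1, 2, …
1 June 2047 is 13 days after the start; 13 ÷ 17 = 0 remainder 13; since the remainder is 13, round up to i = 1. First occurrence in the window: #2 on 5 June 2047 (1×17 = 17 days in).
12 August 2047 is 85 days after the start; 85 ÷ 17 = 5 remainder 0. Last occurrence in the window: #6 on 12 August 2047.
Occurrences #2 through #6: 5 in total.

5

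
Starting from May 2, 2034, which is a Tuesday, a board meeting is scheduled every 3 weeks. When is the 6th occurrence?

August 15, 2034

The 6th occurrence is 5 intervals after the first: 5 × 21 = 105 days after May 2, 2034.
May has 31 days — 29 days to the end of May leaves 76.
June has 30 days (46 left).
July has 31 days (15 left).
15 days into August → August 15, 2034.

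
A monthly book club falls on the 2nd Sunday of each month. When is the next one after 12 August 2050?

August 2050 starts on a Monday; its first Sunday is the 7th, so the 2nd Sunday is the 14th — 14 August 2050.
14 August 2050 is after 12 August 2050, so that is the next one.

14 August 2050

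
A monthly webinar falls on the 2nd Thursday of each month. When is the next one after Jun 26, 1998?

Jun 1998 starts on a Monday; its first Thursday is the 4th, so the 2nd Thursday is the 11th — Jun 11, 1998.
That is not after Jun 26, 1998, so look at Jul 1998.
Jul 1998 starts on a Wednesday; its first Thursday is the 2nd, so the 2nd Thursday is the 9th — Jul 9, 1998.

Jul 9, 1998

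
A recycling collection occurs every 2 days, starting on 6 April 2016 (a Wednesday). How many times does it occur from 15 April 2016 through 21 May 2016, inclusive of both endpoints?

18

Occurrences land 2·i days after 6 April 2016 for i = 0, 1, 2, …
15 April 2016 is 9 days after the start; 9 ÷ 2 = 4 remainder 1; since the remainder is 1, round up to i = 5. First occurrence in the window: #6 on 16 April 2016 (5×2 = 10 days in).
21 May 2016 is 45 days after the start; 45 ÷ 2 = 22 remainder 1. Last occurrence in the window: #23 on 20 May 2016.
Occurrences #6 through #23: 18 in total.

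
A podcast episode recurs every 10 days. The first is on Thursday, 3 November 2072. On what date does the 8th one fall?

The 8th occurrence is 7 intervals after the first: 7 × 10 = 70 days after 3 November 2072.
November has 30 days — 27 days to the end of November leaves 43.
December has 31 days (12 left).
12 days into January → 12 January 2073.

12 January 2073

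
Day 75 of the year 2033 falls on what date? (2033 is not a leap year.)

March 16, 2033

January has 31 days (75 − 31 = 44 remain).
February has 28 days (44 − 28 = 16 remain).
16 into March → March 16.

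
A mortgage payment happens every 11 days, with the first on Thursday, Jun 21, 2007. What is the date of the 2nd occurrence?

Jul 2, 2007

The 2nd occurrence is 1 interval after the first: 1 × 11 = 11 days after Jun 21, 2007.
Jun has 30 days — 9 days to the end of Jun leaves 2.
2 days into Jul → Jul 2, 2007.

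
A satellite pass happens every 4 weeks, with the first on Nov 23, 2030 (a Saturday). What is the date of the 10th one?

The 10th occurrence is 9 intervals after the first: 9 × 28 = 252 days after Nov 23, 2030.
Nov has 30 days — 7 days to the end of Nov leaves 245.
Dec has 31 days (214 left).
Jan has 31 days (183 left).
Feb has 28 days (155 left).
Mar has 31 days (124 left).
Apr has 30 days (94 left).
May has 31 days (63 left).
Jun has 30 days (33 left).
Jul has 31 days (2 left).
2 days into Aug → Aug 2, 2031.

Aug 2, 2031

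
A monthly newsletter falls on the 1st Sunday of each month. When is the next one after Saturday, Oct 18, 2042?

Oct 2042 starts on a Wednesday, so its 1st Sunday is Oct 5, 2042 (4 days in).
That is not after Oct 18, 2042, so look at Nov 2042.
Nov 2042 starts on a Saturday, so its 1st Sunday is Nov 2, 2042 (1 day in).

Nov 2, 2042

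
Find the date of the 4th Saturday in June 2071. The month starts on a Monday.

June 2071 begins on a Monday, so the first Saturday is June 6 (5 days later).
The 4th Saturday is 3 weeks later: 6 + 21 = 27.

27 June 2071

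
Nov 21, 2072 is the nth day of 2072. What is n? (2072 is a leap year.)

326

Days in months before Nov: 31 + 29 + 31 + 30 + 31 + 30 + 31 + 31 + 30 + 31 = 305.
Plus 21 days into Nov → day 326.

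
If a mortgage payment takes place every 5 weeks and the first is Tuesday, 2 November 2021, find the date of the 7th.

31 May 2022

The 7th occurrence is 6 intervals after the first: 6 × 35 = 210 days after 2 November 2021.
November has 30 days — 28 days to the end of November leaves 182.
December has 31 days (151 left).
January has 31 days (120 left).
February has 28 days (92 left).
March has 31 days (61 left).
April has 30 days (31 left).
31 days into May → 31 May 2022.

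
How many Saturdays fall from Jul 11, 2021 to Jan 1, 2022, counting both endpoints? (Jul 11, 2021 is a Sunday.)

25

Jul 11, 2021 is a Sunday; the first Saturday on or after it is Jul 17, 2021 (6 days later).
From Jul 17, 2021 to Jan 1, 2022: 14 + 31 + 30 + 31 + 30 + 31 + 1 = 168 days (rest of Jul, Aug, Sep, Oct, Nov, Dec, Jan).
168 ÷ 7 = 24 full weeks with remainder 0, so 24 more Saturdays after the first → 25.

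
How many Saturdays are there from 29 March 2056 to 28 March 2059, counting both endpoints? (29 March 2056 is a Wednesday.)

156

29 March 2056 is a Wednesday; the first Saturday on or after it is 1 April 2056 (3 days later).
From 1 April 2056 to 28 March 2059: 274 + 365 + 365 + 87 = 1091 days (rest of 2056, 2057, 2058, to 28 March 2059 in 2059).
1091 ÷ 7 = 155 full weeks with remainder 6, so 155 more Saturdays after the first → 156.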